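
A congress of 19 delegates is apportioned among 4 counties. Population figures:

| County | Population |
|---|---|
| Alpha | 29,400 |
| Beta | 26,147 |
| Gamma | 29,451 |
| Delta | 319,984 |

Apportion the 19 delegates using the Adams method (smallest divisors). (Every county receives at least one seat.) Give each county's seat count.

Alpha: 2; Beta: 2; Gamma: 2; Delta: 13

Standard divisor 404982/19 ≈ 21314.842; standard quotas: Alpha 1.379, Beta 1.227, Gamma 1.382, Delta 15.012.
Rounding up gives 2, 2, 2, 16 = 22 seats, so the divisor must be adjusted.
With modified divisor 25400: modified quotas Alpha 1.157, Beta 1.029, Gamma 1.159, Delta 12.598.
Rounding up: Alpha 2, Beta 2, Gamma 2, Delta 13 (total 19).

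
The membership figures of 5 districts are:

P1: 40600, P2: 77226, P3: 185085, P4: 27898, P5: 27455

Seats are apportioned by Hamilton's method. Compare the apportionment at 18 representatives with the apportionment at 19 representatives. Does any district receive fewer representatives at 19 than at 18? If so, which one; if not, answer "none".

none

At 18 seats: P1 2, P2 4, P3 9, P4 2, P5 1.
At 19 seats: P1 2, P2 4, P3 10, P4 2, P5 1.
No district's allocation decreased.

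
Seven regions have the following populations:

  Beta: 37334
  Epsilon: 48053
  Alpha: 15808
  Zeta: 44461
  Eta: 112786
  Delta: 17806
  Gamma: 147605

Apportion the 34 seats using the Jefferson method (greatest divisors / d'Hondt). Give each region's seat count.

Beta=3, Epsilon=4, Alpha=1, Zeta=3, Eta=9, Delta=1, Gamma=13

Standard divisor 423853/34 ≈ 12466.265; standard quotas: Beta 2.995, Epsilon 3.855, Alpha 1.268, Zeta 3.567, Eta 9.047, Delta 1.428, Gamma 11.840.
Rounding down gives 2, 3, 1, 3, 9, 1, 11 = 30 seats, so the divisor must be adjusted.
With modified divisor 11320: modified quotas Beta 3.298, Epsilon 4.245, Alpha 1.396, Zeta 3.928, Eta 9.963, Delta 1.573, Gamma 13.039.
Rounding down: Beta 3, Epsilon 4, Alpha 1, Zeta 3, Eta 9, Delta 1, Gamma 13 (total 34).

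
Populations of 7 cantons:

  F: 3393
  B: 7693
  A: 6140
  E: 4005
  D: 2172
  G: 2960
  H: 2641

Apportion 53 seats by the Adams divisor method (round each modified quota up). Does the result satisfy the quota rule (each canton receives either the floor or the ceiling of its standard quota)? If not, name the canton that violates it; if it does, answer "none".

Standard quotas: F 6.200, B 14.058, A 11.220, E 7.318, D 3.969, G 5.409, H 4.826.
Adams allocation: F 6, B 14, A 11, E 7, D 4, G 6, H 5.
Every allocation lies between the lower and upper quota.

none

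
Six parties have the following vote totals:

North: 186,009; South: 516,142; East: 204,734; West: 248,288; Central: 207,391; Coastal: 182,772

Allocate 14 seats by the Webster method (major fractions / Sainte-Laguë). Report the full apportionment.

Standard divisor 1545336/14 ≈ 110381.143; standard quotas: North 1.685, South 4.676, East 1.855, West 2.249, Central 1.879, Coastal 1.656.
Rounding to the nearest integer gives 2, 5, 2, 2, 2, 2 = 15 seats, so the divisor must be adjusted.
With modified divisor 118300: modified quotas North 1.572, South 4.363, East 1.731, West 2.099, Central 1.753, Coastal 1.545.
Rounding to the nearest integer: North 2, South 4, East 2, West 2, Central 2, Coastal 2 (total 14).

North 2, South 4, East 2, West 2, Central 2, Coastal 2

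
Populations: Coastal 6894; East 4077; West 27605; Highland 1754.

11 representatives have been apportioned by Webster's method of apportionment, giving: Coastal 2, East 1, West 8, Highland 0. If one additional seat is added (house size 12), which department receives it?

Highland

Priority for the next seat is population ÷ (current seats + 0.5).
Priorities: Coastal 2757.600, East 2718.000, West 3247.647, Highland 3508.000.
Highest priority: Highland.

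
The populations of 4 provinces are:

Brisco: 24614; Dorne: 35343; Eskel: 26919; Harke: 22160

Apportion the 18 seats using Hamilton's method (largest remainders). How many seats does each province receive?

The standard divisor is 109036/18 ≈ 6057.556.
Standard quotas: Brisco 4.0634, Dorne 5.8345, Eskel 4.4439, Harke 3.6582.
Lower quotas: Brisco 4, Dorne 5, Eskel 4, Harke 3 (sum 16, leaving 2 seats).
Remainders in descending order: Dorne 0.8345, Harke 0.6582, Eskel 0.4439, Brisco 0.0634.
Largest remainders: Dorne, Harke receive the extra seats.

Brisco: 4; Dorne: 6; Eskel: 4; Harke: 4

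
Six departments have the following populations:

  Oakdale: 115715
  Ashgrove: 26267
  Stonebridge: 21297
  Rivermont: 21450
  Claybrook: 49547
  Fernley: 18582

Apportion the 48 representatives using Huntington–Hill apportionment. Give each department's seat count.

With divisor 5293: modified quotas Oakdale 21.862, Ashgrove 4.963, Stonebridge 4.024, Rivermont 4.053, Claybrook 9.361, Fernley 3.511.
Geometric-mean thresholds: Oakdale √(21·22)=21.494, Ashgrove √(4·5)=4.472, Stonebridge √(4·5)=4.472, Rivermont √(4·5)=4.472, Claybrook √(9·10)=9.487, Fernley √(3·4)=3.464.
Each quota rounded against its threshold gives Oakdale 22, Ashgrove 5, Stonebridge 4, Rivermont 4, Claybrook 9, Fernley 4 (total 48).

Oakdale 22, Ashgrove 5, Stonebridge 4, Rivermont 4, Claybrook 9, Fernley 4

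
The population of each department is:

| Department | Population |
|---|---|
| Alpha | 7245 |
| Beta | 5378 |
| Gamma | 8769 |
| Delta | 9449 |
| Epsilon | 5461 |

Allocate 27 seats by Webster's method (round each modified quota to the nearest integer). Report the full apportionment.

Alpha=5; Beta=4; Gamma=7; Delta=7; Epsilon=4

Standard divisor 36302/27 ≈ 1344.519; standard quotas: Alpha 5.389, Beta 4.000, Gamma 6.522, Delta 7.028, Epsilon 4.062.
Rounding to the nearest integer gives Alpha 5, Beta 4, Gamma 7, Delta 7, Epsilon 4 — total 27, matching the house size, so no adjustment is needed.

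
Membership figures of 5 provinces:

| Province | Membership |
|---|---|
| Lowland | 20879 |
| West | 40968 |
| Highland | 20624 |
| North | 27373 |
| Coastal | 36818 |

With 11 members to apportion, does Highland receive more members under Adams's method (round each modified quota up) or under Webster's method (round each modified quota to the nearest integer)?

Adams: Lowland 2, West 3, Highland 2, North 2, Coastal 2.
Webster: Lowland 2, West 3, Highland 1, North 2, Coastal 3.
Highland gets 2 under Adams and 1 under Webster.

Adams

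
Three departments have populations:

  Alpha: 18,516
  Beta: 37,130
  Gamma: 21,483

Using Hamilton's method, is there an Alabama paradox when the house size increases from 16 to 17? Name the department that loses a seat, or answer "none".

At 16 seats: Alpha 4, Beta 8, Gamma 4.
At 17 seats: Alpha 4, Beta 8, Gamma 5.
No department's allocation decreased.

none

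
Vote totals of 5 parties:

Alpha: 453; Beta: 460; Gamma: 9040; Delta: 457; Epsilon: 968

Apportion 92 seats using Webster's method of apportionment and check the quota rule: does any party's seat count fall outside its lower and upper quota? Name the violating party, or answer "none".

Gamma

Standard quotas: Alpha 3.663, Beta 3.719, Gamma 73.095, Delta 3.695, Epsilon 7.827.
Webster allocation: Alpha 4, Beta 4, Gamma 72, Delta 4, Epsilon 8.
Gamma has quota 73.095 (lower 73, upper 74) but receives 72 — outside the quota interval.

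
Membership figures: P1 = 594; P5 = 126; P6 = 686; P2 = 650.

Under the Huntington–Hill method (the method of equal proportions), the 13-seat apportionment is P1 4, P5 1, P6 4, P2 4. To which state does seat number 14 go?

P6

Priority for the next seat is population ÷ (√(s·(s+1))).
Priorities: P1 132.822, P5 89.095, P6 153.394, P2 145.344.
Highest priority: P6.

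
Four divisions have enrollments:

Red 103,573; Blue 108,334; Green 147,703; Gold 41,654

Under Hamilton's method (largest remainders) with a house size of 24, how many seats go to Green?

Total 401264; standard divisor 401264/24 ≈ 16719.333.
Standard quotas: Red 6.1948, Blue 6.4796, Green 8.8343, Gold 2.4914.
Lower quotas: Red 6, Blue 6, Green 8, Gold 2 (sum 22, leaving 2 seats).
Remainders in descending order: Green 0.8343, Gold 0.4914, Blue 0.4796, Red 0.1948.
The surplus seats go to Green, Gold.
Green receives 9.

9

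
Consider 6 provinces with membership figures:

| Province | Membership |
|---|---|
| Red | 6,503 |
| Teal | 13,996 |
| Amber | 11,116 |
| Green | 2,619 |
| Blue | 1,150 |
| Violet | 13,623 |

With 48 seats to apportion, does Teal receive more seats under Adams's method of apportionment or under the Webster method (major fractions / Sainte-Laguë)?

Webster

Adams: Red 6, Teal 13, Amber 11, Green 3, Blue 2, Violet 13.
Webster: Red 6, Teal 14, Amber 11, Green 3, Blue 1, Violet 13.
Teal gets 13 under Adams and 14 under Webster.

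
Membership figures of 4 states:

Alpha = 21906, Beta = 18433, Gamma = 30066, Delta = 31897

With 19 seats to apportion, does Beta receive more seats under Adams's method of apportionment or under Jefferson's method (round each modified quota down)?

Adams

Adams: Alpha 4, Beta 4, Gamma 5, Delta 6.
Jefferson: Alpha 4, Beta 3, Gamma 6, Delta 6.
Beta gets 4 under Adams and 3 under Jefferson.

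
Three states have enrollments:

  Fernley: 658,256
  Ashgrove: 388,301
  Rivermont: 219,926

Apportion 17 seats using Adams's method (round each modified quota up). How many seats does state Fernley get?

Standard divisor 1266483/17 ≈ 74499; standard quotas: Fernley 8.836, Ashgrove 5.212, Rivermont 2.952.
Rounding up gives 9, 6, 3 = 18 seats, so the divisor must be adjusted.
With modified divisor 80000: modified quotas Fernley 8.228, Ashgrove 4.854, Rivermont 2.749.
Rounding up: Fernley 9, Ashgrove 5, Rivermont 3 (total 17).
Fernley receives 9.

9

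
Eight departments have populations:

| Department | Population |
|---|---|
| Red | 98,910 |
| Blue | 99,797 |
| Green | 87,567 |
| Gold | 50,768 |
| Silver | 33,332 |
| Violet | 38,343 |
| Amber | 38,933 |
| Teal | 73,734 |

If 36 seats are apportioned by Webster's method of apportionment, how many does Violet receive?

Standard divisor 521384/36 ≈ 14482.889; standard quotas: Red 6.829, Blue 6.891, Green 6.046, Gold 3.505, Silver 2.301, Violet 2.647, Amber 2.688, Teal 5.091.
Rounding to the nearest integer gives 7, 7, 6, 4, 2, 3, 3, 5 = 37 seats, so the divisor must be adjusted.
With modified divisor 14900: modified quotas Red 6.638, Blue 6.698, Green 5.877, Gold 3.407, Silver 2.237, Violet 2.573, Amber 2.613, Teal 4.949.
Rounding to the nearest integer: Red 7, Blue 7, Green 6, Gold 3, Silver 2, Violet 3, Amber 3, Teal 5 (total 36).
Violet receives 3.

3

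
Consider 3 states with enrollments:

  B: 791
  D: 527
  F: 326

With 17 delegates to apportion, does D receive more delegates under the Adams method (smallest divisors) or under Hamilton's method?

Adams: B 8, D 5, F 4.
Hamilton: B 8, D 6, F 3.
D gets 5 under Adams and 6 under Hamilton.

Hamilton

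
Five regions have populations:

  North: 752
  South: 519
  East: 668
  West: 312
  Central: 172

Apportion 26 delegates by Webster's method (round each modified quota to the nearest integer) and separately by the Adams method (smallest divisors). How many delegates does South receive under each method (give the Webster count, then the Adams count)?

6 and 5

Webster: North 8, South 6, East 7, West 3, Central 2.
Adams: North 8, South 5, East 7, West 4, Central 2.
South gets 6 under Webster and 5 under Adams.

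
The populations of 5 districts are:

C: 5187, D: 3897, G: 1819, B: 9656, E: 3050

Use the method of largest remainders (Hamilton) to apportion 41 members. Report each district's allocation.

C=9, D=7, G=3, B=17, E=5

The standard divisor is 23609/41 ≈ 575.829.
Standard quotas: C 9.0079, D 6.7676, G 3.1589, B 16.7689, E 5.2967.
Lower quotas: C 9, D 6, G 3, B 16, E 5 (sum 39, leaving 2 seats).
Remainders in descending order: B 0.7689, D 0.7676, E 0.2967, G 0.1589, C 0.0079.
The surplus seats go to B, D.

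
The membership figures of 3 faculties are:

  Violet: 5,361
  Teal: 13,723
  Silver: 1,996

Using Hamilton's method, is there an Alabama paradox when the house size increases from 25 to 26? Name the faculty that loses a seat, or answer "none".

At 25 seats: Violet 6, Teal 16, Silver 3.
At 26 seats: Violet 7, Teal 17, Silver 2.
Silver drops from 3 to 2.

Silver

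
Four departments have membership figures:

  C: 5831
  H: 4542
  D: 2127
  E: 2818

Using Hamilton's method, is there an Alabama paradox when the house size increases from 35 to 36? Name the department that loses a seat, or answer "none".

At 35 seats: C 13, H 10, D 5, E 7.
At 36 seats: C 14, H 11, D 5, E 6.
E drops from 7 to 6.

E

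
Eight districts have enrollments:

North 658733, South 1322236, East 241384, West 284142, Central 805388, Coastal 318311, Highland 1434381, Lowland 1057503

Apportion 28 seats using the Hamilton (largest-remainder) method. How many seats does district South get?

Total 6122078; standard divisor 6122078/28 ≈ 218645.643.
Standard quotas: North 3.0128, South 6.0474, East 1.1040, West 1.2996, Central 3.6835, Coastal 1.4558, Highland 6.5603, Lowland 4.8366.
Lower quotas: North 3, South 6, East 1, West 1, Central 3, Coastal 1, Highland 6, Lowland 4 (sum 25, leaving 3 seats).
Remainders in descending order: Lowland 0.8366, Central 0.6835, Highland 0.5603, Coastal 0.4558, West 0.2996, East 0.1040, South 0.0474, North 0.0128.
The surplus seats go to Lowland, Central, Highland.
South receives 6.

6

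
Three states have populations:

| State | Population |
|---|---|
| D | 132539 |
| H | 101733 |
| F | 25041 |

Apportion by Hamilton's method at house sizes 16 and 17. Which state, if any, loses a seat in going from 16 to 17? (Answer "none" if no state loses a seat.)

F

At 16 seats: D 8, H 6, F 2.
At 17 seats: D 9, H 7, F 1.
F drops from 2 to 1.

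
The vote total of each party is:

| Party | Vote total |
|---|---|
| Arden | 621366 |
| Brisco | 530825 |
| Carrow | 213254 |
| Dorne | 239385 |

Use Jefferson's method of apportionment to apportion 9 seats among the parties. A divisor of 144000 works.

With modified divisor 144000: modified quotas Arden 4.315, Brisco 3.686, Carrow 1.481, Dorne 1.662.
Rounding down: Arden 4, Brisco 3, Carrow 1, Dorne 1 (total 9).

Arden 4, Brisco 3, Carrow 1, Dorne 1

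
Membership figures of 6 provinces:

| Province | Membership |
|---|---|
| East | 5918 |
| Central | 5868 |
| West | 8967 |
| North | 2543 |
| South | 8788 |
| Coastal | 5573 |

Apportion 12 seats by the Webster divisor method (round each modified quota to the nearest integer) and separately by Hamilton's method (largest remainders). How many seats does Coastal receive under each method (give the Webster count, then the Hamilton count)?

Webster: East 2, Central 2, West 3, North 1, South 2, Coastal 2.
Hamilton: East 2, Central 2, West 3, North 1, South 3, Coastal 1.
Coastal gets 2 under Webster and 1 under Hamilton.

2 and 1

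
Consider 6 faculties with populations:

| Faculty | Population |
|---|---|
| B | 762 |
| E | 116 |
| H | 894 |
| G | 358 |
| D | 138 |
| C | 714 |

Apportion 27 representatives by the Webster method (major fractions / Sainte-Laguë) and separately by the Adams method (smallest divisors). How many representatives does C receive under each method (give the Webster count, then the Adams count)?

7 and 6

Webster: B 7, E 1, H 8, G 3, D 1, C 7.
Adams: B 7, E 1, H 8, G 3, D 2, C 6.
C gets 7 under Webster and 6 under Adams.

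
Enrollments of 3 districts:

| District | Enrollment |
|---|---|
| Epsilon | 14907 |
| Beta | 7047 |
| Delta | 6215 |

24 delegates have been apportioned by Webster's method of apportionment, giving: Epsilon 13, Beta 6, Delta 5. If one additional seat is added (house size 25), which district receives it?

Priority for the next seat is population ÷ (current seats + 0.5).
Priorities: Epsilon 1104.222, Beta 1084.154, Delta 1130.000.
Highest priority: Delta.

Delta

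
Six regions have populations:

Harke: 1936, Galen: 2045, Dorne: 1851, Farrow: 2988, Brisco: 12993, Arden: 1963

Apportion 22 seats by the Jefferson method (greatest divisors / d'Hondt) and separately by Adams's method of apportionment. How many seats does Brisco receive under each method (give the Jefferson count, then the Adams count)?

Jefferson: Harke 1, Galen 2, Dorne 1, Farrow 3, Brisco 13, Arden 2.
Adams: Harke 2, Galen 2, Dorne 2, Farrow 3, Brisco 11, Arden 2.
Brisco gets 13 under Jefferson and 11 under Adams.

13 and 11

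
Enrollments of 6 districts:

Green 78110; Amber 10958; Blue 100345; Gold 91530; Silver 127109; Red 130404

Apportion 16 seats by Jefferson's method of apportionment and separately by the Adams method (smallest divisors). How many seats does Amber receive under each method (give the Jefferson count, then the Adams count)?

0 and 1

Jefferson: Green 2, Amber 0, Blue 3, Gold 3, Silver 4, Red 4.
Adams: Green 2, Amber 1, Blue 3, Gold 3, Silver 3, Red 4.
Amber gets 0 under Jefferson and 1 under Adams.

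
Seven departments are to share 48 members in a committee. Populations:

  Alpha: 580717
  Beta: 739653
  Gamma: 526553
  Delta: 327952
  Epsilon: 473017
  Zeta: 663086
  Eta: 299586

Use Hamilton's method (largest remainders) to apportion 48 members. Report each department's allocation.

Standard divisor: 3610564 ÷ 48 ≈ 75220.083.
Standard quotas: Alpha 7.7202, Beta 9.8332, Gamma 7.0002, Delta 4.3599, Epsilon 6.2884, Zeta 8.8153, Eta 3.9828.
Lower quotas: Alpha 7, Beta 9, Gamma 7, Delta 4, Epsilon 6, Zeta 8, Eta 3 (sum 44, leaving 4 seats).
Remainders in descending order: Eta 0.9828, Beta 0.8332, Zeta 0.8153, Alpha 0.7202, Delta 0.3599, Epsilon 0.2884, Gamma 0.0002.
The surplus seats go to Eta, Beta, Zeta, Alpha.

Alpha=8, Beta=10, Gamma=7, Delta=4, Epsilon=6, Zeta=9, Eta=4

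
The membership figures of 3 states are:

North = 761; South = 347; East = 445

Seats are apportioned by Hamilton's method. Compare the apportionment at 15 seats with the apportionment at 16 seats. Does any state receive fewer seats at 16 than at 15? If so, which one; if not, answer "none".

At 15 seats: North 7, South 4, East 4.
At 16 seats: North 8, South 3, East 5.
South drops from 4 to 3.

South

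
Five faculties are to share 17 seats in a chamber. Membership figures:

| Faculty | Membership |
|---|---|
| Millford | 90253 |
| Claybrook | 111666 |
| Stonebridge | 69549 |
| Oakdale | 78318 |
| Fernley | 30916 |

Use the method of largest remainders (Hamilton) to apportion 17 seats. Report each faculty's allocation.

Millford 4, Claybrook 5, Stonebridge 3, Oakdale 4, Fernley 1

Total 380702; standard divisor 380702/17 ≈ 22394.235.
Standard quotas: Millford 4.0302, Claybrook 4.9864, Stonebridge 3.1057, Oakdale 3.4972, Fernley 1.3805.
Lower quotas: Millford 4, Claybrook 4, Stonebridge 3, Oakdale 3, Fernley 1 (sum 15, leaving 2 seats).
Remainders in descending order: Claybrook 0.9864, Oakdale 0.4972, Fernley 0.3805, Stonebridge 0.1057, Millford 0.0302.
The surplus seats go to Claybrook, Oakdale.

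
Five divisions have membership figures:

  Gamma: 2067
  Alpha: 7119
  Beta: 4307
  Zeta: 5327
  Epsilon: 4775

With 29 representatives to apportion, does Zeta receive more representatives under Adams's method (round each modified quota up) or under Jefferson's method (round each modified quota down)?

Adams: Gamma 3, Alpha 9, Beta 5, Zeta 6, Epsilon 6.
Jefferson: Gamma 2, Alpha 9, Beta 5, Zeta 7, Epsilon 6.
Zeta gets 6 under Adams and 7 under Jefferson.

Jefferson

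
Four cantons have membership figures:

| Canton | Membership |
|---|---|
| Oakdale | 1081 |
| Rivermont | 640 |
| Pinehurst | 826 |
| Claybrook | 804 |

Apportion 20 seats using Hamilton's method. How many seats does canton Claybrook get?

5

Total 3351; standard divisor 3351/20 ≈ 167.55.
Standard quotas: Oakdale 6.452, Rivermont 3.820, Pinehurst 4.930, Claybrook 4.799.
Lower quotas: Oakdale 6, Rivermont 3, Pinehurst 4, Claybrook 4 (sum 17, leaving 3 seats).
Remainders in descending order: Pinehurst 0.930, Rivermont 0.820, Claybrook 0.799, Oakdale 0.452.
Largest remainders: Pinehurst, Rivermont, Claybrook receive the extra seats.
Claybrook receives 5.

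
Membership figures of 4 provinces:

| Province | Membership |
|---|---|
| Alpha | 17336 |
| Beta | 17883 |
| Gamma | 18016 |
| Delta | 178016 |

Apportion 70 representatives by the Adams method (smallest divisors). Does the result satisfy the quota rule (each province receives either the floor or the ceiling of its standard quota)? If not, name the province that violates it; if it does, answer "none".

Delta

Standard quotas: Alpha 5.248, Beta 5.413, Gamma 5.453, Delta 53.886.
Adams allocation: Alpha 6, Beta 6, Gamma 6, Delta 52.
Delta has quota 53.886 (lower 53, upper 54) but receives 52 — outside the quota interval.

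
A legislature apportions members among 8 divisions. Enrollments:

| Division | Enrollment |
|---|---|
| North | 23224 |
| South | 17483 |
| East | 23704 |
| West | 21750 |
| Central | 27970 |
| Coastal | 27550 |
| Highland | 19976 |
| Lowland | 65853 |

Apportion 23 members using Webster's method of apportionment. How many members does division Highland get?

2

Standard divisor 227510/23 ≈ 9891.739; standard quotas: North 2.348, South 1.767, East 2.396, West 2.199, Central 2.828, Coastal 2.785, Highland 2.019, Lowland 6.657.
Rounding to the nearest integer gives North 2, South 2, East 2, West 2, Central 3, Coastal 3, Highland 2, Lowland 7 — total 23, matching the house size, so no adjustment is needed.
Highland receives 2.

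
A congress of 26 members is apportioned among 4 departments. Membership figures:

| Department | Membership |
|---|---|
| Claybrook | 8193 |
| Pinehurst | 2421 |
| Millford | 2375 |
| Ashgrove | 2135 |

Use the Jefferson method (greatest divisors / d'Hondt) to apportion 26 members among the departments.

Standard divisor 15124/26 ≈ 581.692; standard quotas: Claybrook 14.085, Pinehurst 4.162, Millford 4.083, Ashgrove 3.670.
Rounding down gives 14, 4, 4, 3 = 25 seats, so the divisor must be adjusted.
With modified divisor 540: modified quotas Claybrook 15.172, Pinehurst 4.483, Millford 4.398, Ashgrove 3.954.
Rounding down: Claybrook 15, Pinehurst 4, Millford 4, Ashgrove 3 (total 26).

Claybrook 15, Pinehurst 4, Millford 4, Ashgrove 3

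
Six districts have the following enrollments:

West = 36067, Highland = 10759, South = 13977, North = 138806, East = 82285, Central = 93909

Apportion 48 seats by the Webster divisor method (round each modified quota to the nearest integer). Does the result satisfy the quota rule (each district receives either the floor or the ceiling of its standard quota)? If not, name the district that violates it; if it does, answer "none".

Standard quotas: West 4.607, Highland 1.374, South 1.785, North 17.729, East 10.510, Central 11.995.
Webster allocation: West 5, Highland 1, South 2, North 18, East 10, Central 12.
Every allocation lies between the lower and upper quota.

none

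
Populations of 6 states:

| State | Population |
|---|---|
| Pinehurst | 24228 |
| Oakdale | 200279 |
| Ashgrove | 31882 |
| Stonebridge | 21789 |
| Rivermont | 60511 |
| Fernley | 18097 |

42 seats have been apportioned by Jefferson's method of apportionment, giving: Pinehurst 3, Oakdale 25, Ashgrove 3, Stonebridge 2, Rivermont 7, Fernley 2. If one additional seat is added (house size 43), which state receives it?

Priority for the next seat is population ÷ (current seats + 1).
Priorities: Pinehurst 6057.000, Oakdale 7703.038, Ashgrove 7970.500, Stonebridge 7263.000, Rivermont 7563.875, Fernley 6032.333.
Highest priority: Ashgrove.

Ashgrove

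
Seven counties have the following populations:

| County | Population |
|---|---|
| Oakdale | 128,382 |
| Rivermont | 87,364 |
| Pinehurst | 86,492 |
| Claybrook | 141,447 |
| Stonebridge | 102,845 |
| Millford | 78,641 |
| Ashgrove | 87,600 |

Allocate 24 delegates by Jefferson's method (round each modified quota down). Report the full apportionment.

Standard divisor 712771/24 ≈ 29698.792; standard quotas: Oakdale 4.323, Rivermont 2.942, Pinehurst 2.912, Claybrook 4.763, Stonebridge 3.463, Millford 2.648, Ashgrove 2.950.
Rounding down gives 4, 2, 2, 4, 3, 2, 2 = 19 seats, so the divisor must be adjusted.
With modified divisor 26000: modified quotas Oakdale 4.938, Rivermont 3.360, Pinehurst 3.327, Claybrook 5.440, Stonebridge 3.956, Millford 3.025, Ashgrove 3.369.
Rounding down: Oakdale 4, Rivermont 3, Pinehurst 3, Claybrook 5, Stonebridge 3, Millford 3, Ashgrove 3 (total 24).

Oakdale 4, Rivermont 3, Pinehurst 3, Claybrook 5, Stonebridge 3, Millford 3, Ashgrove 3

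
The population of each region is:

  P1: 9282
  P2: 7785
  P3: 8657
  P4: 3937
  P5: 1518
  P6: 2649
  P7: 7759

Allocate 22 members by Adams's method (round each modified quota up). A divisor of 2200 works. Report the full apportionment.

P1 5; P2 4; P3 4; P4 2; P5 1; P6 2; P7 4

With modified divisor 2200: modified quotas P1 4.219, P2 3.539, P3 3.935, P4 1.790, P5 0.690, P6 1.204, P7 3.527.
Rounding up: P1 5, P2 4, P3 4, P4 2, P5 1, P6 2, P7 4 (total 22).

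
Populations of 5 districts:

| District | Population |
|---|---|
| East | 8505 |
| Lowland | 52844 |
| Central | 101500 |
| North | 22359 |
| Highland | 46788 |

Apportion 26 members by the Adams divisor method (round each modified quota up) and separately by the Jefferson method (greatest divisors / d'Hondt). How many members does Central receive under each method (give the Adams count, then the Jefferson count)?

11 and 12

Adams: East 1, Lowland 6, Central 11, North 3, Highland 5.
Jefferson: East 1, Lowland 6, Central 12, North 2, Highland 5.
Central gets 11 under Adams and 12 under Jefferson.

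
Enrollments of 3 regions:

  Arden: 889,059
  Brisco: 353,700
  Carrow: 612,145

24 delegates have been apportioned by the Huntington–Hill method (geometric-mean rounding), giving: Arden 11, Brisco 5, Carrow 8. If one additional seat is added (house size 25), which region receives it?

Priority for the next seat is population ÷ (√(s·(s+1))).
Priorities: Arden 77382.653, Brisco 64576.490, Carrow 72141.980.
Highest priority: Arden.

Arden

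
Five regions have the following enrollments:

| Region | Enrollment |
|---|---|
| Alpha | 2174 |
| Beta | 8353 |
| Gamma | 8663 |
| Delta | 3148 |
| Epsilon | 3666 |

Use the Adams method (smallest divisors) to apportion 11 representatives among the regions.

Standard divisor 26004/11 ≈ 2364; standard quotas: Alpha 0.920, Beta 3.533, Gamma 3.665, Delta 1.332, Epsilon 1.551.
Rounding up gives 1, 4, 4, 2, 2 = 13 seats, so the divisor must be adjusted.
With modified divisor 3000: modified quotas Alpha 0.725, Beta 2.784, Gamma 2.888, Delta 1.049, Epsilon 1.222.
Rounding up: Alpha 1, Beta 3, Gamma 3, Delta 2, Epsilon 2 (total 11).

Alpha 1, Beta 3, Gamma 3, Delta 2, Epsilon 2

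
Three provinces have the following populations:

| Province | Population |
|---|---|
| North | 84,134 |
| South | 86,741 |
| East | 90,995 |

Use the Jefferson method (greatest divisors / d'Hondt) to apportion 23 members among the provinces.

Standard divisor 261870/23 ≈ 11385.652; standard quotas: North 7.389, South 7.618, East 7.992.
Rounding down gives 7, 7, 7 = 21 seats, so the divisor must be adjusted.
With modified divisor 10700: modified quotas North 7.863, South 8.107, East 8.504.
Rounding down: North 7, South 8, East 8 (total 23).

North=7, South=8, East=8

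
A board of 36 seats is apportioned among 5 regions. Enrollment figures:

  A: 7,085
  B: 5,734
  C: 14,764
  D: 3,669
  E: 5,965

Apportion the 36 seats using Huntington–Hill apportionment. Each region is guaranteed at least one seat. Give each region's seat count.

A: 7, B: 5, C: 14, D: 4, E: 6

With divisor 1053: modified quotas A 6.728, B 5.445, C 14.021, D 3.484, E 5.665.
Geometric-mean thresholds: A √(6·7)=6.481, B √(5·6)=5.477, C √(14·15)=14.491, D √(3·4)=3.464, E √(5·6)=5.477.
Each quota rounded against its threshold gives A 7, B 5, C 14, D 4, E 6 (total 36).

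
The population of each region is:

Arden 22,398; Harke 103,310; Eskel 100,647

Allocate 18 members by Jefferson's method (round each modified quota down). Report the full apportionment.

Standard divisor 226355/18 ≈ 12575.278; standard quotas: Arden 1.781, Harke 8.215, Eskel 8.004.
Rounding down gives 1, 8, 8 = 17 seats, so the divisor must be adjusted.
With modified divisor 11340: modified quotas Arden 1.975, Harke 9.110, Eskel 8.875.
Rounding down: Arden 1, Harke 9, Eskel 8 (total 18).

Arden 1, Harke 9, Eskel 8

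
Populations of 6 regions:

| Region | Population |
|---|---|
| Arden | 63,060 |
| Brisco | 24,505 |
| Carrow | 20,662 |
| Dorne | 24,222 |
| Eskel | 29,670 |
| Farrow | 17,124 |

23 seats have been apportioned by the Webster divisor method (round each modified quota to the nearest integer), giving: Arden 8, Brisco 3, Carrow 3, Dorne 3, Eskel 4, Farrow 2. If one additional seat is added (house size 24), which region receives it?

Priority for the next seat is population ÷ (current seats + 0.5).
Priorities: Arden 7418.824, Brisco 7001.429, Carrow 5903.429, Dorne 6920.571, Eskel 6593.333, Farrow 6849.600.
Highest priority: Arden.

Arden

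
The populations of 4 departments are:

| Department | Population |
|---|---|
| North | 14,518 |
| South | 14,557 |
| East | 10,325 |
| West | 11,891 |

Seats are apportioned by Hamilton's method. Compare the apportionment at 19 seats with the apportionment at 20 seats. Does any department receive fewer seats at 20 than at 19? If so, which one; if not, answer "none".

West

At 19 seats: North 5, South 5, East 4, West 5.
At 20 seats: North 6, South 6, East 4, West 4.
West drops from 5 to 4.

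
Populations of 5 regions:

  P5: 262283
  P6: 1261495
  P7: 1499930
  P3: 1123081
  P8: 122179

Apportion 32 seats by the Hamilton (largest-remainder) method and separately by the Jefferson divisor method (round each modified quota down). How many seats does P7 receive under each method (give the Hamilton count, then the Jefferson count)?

11 and 12

Hamilton: P5 2, P6 10, P7 11, P3 8, P8 1.
Jefferson: P5 2, P6 10, P7 12, P3 8, P8 0.
P7 gets 11 under Hamilton and 12 under Jefferson.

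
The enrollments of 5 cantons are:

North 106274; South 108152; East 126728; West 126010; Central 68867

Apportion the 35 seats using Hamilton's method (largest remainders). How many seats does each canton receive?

North: 7, South: 7, East: 8, West: 8, Central: 5

Total 536031; standard divisor 536031/35 ≈ 15315.171.
Standard quotas: North 6.9391, South 7.0618, East 8.2747, West 8.2278, Central 4.4967.
Lower quotas: North 6, South 7, East 8, West 8, Central 4 (sum 33, leaving 2 seats).
Remainders in descending order: North 0.9391, Central 0.4967, East 0.2747, West 0.2278, South 0.0618.
Largest remainders: North, Central receive the extra seats.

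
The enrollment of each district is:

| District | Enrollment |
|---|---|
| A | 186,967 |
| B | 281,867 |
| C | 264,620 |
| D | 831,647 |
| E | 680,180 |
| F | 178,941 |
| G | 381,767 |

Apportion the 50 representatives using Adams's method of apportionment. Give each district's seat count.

A 4, B 5, C 5, D 14, E 12, F 3, G 7

Standard divisor 2805989/50 ≈ 56119.78; standard quotas: A 3.332, B 5.023, C 4.715, D 14.819, E 12.120, F 3.189, G 6.803.
Rounding up gives 4, 6, 5, 15, 13, 4, 7 = 54 seats, so the divisor must be adjusted.
With modified divisor 60700: modified quotas A 3.080, B 4.644, C 4.359, D 13.701, E 11.206, F 2.948, G 6.289.
Rounding up: A 4, B 5, C 5, D 14, E 12, F 3, G 7 (total 50).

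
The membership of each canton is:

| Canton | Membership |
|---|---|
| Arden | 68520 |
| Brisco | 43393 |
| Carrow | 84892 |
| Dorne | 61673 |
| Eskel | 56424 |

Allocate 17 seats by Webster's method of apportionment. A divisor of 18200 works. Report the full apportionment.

With modified divisor 18200: modified quotas Arden 3.765, Brisco 2.384, Carrow 4.664, Dorne 3.389, Eskel 3.100.
Rounding to the nearest integer: Arden 4, Brisco 2, Carrow 5, Dorne 3, Eskel 3 (total 17).

Arden: 4, Brisco: 2, Carrow: 5, Dorne: 3, Eskel: 3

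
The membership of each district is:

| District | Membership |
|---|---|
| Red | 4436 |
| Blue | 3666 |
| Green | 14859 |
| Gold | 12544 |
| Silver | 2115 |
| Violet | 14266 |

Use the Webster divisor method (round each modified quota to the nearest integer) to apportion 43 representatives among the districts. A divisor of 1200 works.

With modified divisor 1200: modified quotas Red 3.697, Blue 3.055, Green 12.383, Gold 10.453, Silver 1.762, Violet 11.888.
Rounding to the nearest integer: Red 4, Blue 3, Green 12, Gold 10, Silver 2, Violet 12 (total 43).

Red=4; Blue=3; Green=12; Gold=10; Silver=2; Violet=12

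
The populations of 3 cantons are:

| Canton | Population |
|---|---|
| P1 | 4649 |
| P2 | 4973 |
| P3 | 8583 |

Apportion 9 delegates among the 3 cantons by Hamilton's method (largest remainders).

P1=2; P2=3; P3=4

Total 18205; standard divisor 18205/9 ≈ 2022.778.
Standard quotas: P1 2.2983, P2 2.4585, P3 4.2432.
Lower quotas: P1 2, P2 2, P3 4 (sum 8, leaving 1 seat).
Remainders in descending order: P2 0.4585, P1 0.2983, P3 0.2432.
Largest remainder: P2 receives the extra seat.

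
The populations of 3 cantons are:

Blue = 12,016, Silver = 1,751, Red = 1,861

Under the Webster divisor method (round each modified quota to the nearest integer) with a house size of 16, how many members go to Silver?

Standard divisor 15628/16 ≈ 976.75; standard quotas: Blue 12.302, Silver 1.793, Red 1.905.
Rounding to the nearest integer gives Blue 12, Silver 2, Red 2 — total 16, matching the house size, so no adjustment is needed.
Silver receives 2.

2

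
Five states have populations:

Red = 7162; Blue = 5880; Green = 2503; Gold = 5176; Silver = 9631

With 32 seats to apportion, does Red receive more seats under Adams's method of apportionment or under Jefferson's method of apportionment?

Adams: Red 7, Blue 6, Green 3, Gold 6, Silver 10.
Jefferson: Red 8, Blue 6, Green 2, Gold 5, Silver 11.
Red gets 7 under Adams and 8 under Jefferson.

Jefferson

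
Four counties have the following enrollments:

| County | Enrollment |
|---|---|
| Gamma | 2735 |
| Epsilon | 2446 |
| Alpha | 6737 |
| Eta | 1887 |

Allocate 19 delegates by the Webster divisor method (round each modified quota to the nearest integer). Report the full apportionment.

Standard divisor 13805/19 ≈ 726.579; standard quotas: Gamma 3.764, Epsilon 3.366, Alpha 9.272, Eta 2.597.
Rounding to the nearest integer gives Gamma 4, Epsilon 3, Alpha 9, Eta 3 — total 19, matching the house size, so no adjustment is needed.

Gamma 4, Epsilon 3, Alpha 9, Eta 3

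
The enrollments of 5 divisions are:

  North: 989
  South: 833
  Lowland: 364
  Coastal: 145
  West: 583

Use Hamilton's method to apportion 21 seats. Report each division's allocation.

North: 7, South: 6, Lowland: 3, Coastal: 1, West: 4

The standard divisor is 2914/21 ≈ 138.762.
Standard quotas: North 7.127, South 6.003, Lowland 2.623, Coastal 1.045, West 4.201.
Lower quotas: North 7, South 6, Lowland 2, Coastal 1, West 4 (sum 20, leaving 1 seat).
Remainders in descending order: Lowland 0.623, West 0.201, North 0.127, Coastal 0.045, South 0.003.
Largest remainder: Lowland receives the extra seat.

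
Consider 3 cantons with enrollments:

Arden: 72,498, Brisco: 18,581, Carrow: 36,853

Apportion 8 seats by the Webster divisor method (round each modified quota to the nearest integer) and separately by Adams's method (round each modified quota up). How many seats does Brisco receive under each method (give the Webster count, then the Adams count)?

Webster: Arden 5, Brisco 1, Carrow 2.
Adams: Arden 4, Brisco 2, Carrow 2.
Brisco gets 1 under Webster and 2 under Adams.

1 and 2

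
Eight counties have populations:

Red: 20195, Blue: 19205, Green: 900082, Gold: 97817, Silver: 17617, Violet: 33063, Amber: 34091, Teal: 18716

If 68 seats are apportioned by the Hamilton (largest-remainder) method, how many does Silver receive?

1

Standard divisor: 1140786 ÷ 68 ≈ 16776.265.
Standard quotas: Red 1.2038, Blue 1.1448, Green 53.6521, Gold 5.8307, Silver 1.0501, Violet 1.9708, Amber 2.0321, Teal 1.1156.
Lower quotas: Red 1, Blue 1, Green 53, Gold 5, Silver 1, Violet 1, Amber 2, Teal 1 (sum 65, leaving 3 seats).
Remainders in descending order: Violet 0.9708, Gold 0.8307, Green 0.6521, Red 0.2038, Blue 0.1448, Teal 0.1156, Silver 0.0501, Amber 0.0321.
The surplus seats go to Violet, Gold, Green.
Silver receives 1.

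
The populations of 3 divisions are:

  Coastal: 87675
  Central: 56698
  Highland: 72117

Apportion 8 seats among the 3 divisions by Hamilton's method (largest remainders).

Coastal 3, Central 2, Highland 3

Standard divisor: 216490 ÷ 8 ≈ 27061.25.
Standard quotas: Coastal 3.2399, Central 2.0952, Highland 2.6650.
Lower quotas: Coastal 3, Central 2, Highland 2 (sum 7, leaving 1 seat).
Remainders in descending order: Highland 0.6650, Coastal 0.2399, Central 0.0952.
The surplus seat goes to Highland.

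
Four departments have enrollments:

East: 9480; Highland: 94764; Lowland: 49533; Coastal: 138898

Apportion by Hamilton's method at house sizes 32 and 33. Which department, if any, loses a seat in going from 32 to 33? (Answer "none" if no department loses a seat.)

Lowland

At 32 seats: East 1, Highland 10, Lowland 6, Coastal 15.
At 33 seats: East 1, Highland 11, Lowland 5, Coastal 16.
Lowland drops from 6 to 5.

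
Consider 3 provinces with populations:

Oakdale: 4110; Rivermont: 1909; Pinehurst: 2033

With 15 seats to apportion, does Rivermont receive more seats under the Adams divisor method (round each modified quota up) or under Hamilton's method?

Adams

Adams: Oakdale 7, Rivermont 4, Pinehurst 4.
Hamilton: Oakdale 8, Rivermont 3, Pinehurst 4.
Rivermont gets 4 under Adams and 3 under Hamilton.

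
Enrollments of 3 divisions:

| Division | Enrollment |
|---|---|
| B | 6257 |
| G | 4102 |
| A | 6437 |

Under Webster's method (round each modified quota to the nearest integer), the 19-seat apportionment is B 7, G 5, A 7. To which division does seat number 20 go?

A

Priority for the next seat is population ÷ (current seats + 0.5).
Priorities: B 834.267, G 745.818, A 858.267.
Highest priority: A.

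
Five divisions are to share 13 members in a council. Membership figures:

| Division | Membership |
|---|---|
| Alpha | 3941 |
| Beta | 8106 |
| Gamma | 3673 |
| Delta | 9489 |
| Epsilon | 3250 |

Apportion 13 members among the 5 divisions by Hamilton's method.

Alpha 2, Beta 4, Gamma 2, Delta 4, Epsilon 1

Total 28459; standard divisor 28459/13 ≈ 2189.154.
Standard quotas: Alpha 1.8002, Beta 3.7028, Gamma 1.6778, Delta 4.3346, Epsilon 1.4846.
Lower quotas: Alpha 1, Beta 3, Gamma 1, Delta 4, Epsilon 1 (sum 10, leaving 3 seats).
Remainders in descending order: Alpha 0.8002, Beta 0.7028, Gamma 0.6778, Epsilon 0.4846, Delta 0.3346.
Largest remainders: Alpha, Beta, Gamma receive the extra seats.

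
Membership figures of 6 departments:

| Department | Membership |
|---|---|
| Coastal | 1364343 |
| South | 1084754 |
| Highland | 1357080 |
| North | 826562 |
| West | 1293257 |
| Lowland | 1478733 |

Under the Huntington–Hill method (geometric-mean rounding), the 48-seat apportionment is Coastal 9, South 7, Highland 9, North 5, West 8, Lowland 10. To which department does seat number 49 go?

Priority for the next seat is population ÷ (√(s·(s+1))).
Priorities: Coastal 143814.380, South 144956.351, Highland 143048.792, North 150908.884, West 152411.799, Lowland 140991.659.
Highest priority: West.

West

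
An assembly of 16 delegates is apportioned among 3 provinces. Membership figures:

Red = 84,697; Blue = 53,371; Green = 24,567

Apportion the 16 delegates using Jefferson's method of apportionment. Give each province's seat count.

Standard divisor 162635/16 ≈ 10164.688; standard quotas: Red 8.332, Blue 5.251, Green 2.417.
Rounding down gives 8, 5, 2 = 15 seats, so the divisor must be adjusted.
With modified divisor 9200: modified quotas Red 9.206, Blue 5.801, Green 2.670.
Rounding down: Red 9, Blue 5, Green 2 (total 16).

Red: 9, Blue: 5, Green: 2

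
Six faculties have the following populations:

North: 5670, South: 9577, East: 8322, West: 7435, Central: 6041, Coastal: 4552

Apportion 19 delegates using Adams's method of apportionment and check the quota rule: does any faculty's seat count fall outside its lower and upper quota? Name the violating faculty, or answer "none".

none

Standard quotas: North 2.590, South 4.374, East 3.801, West 3.396, Central 2.759, Coastal 2.079.
Adams allocation: North 3, South 4, East 4, West 3, Central 3, Coastal 2.
Every allocation lies between the lower and upper quota.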